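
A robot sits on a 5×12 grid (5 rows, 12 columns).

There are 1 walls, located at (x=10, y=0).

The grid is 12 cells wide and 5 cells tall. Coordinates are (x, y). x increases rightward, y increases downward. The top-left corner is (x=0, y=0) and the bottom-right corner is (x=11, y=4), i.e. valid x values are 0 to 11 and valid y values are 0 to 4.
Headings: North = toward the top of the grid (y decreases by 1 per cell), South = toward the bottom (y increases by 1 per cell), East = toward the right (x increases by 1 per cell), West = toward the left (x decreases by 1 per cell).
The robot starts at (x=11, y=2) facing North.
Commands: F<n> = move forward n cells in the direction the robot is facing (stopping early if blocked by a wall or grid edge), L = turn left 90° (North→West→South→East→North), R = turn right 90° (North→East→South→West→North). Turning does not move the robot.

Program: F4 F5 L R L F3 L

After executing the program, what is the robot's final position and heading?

Answer: Final position: (x=11, y=0), facing South

Derivation:
Start: (x=11, y=2), facing North
  F4: move forward 2/4 (blocked), now at (x=11, y=0)
  F5: move forward 0/5 (blocked), now at (x=11, y=0)
  L: turn left, now facing West
  R: turn right, now facing North
  L: turn left, now facing West
  F3: move forward 0/3 (blocked), now at (x=11, y=0)
  L: turn left, now facing South
Final: (x=11, y=0), facing South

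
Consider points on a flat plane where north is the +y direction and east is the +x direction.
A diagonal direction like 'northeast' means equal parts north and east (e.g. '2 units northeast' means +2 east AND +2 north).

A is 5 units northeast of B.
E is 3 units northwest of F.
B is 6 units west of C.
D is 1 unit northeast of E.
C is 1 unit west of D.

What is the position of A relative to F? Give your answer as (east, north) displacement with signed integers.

Place F at the origin (east=0, north=0).
  E is 3 units northwest of F: delta (east=-3, north=+3); E at (east=-3, north=3).
  D is 1 unit northeast of E: delta (east=+1, north=+1); D at (east=-2, north=4).
  C is 1 unit west of D: delta (east=-1, north=+0); C at (east=-3, north=4).
  B is 6 units west of C: delta (east=-6, north=+0); B at (east=-9, north=4).
  A is 5 units northeast of B: delta (east=+5, north=+5); A at (east=-4, north=9).
Therefore A relative to F: (east=-4, north=9).

Answer: A is at (east=-4, north=9) relative to F.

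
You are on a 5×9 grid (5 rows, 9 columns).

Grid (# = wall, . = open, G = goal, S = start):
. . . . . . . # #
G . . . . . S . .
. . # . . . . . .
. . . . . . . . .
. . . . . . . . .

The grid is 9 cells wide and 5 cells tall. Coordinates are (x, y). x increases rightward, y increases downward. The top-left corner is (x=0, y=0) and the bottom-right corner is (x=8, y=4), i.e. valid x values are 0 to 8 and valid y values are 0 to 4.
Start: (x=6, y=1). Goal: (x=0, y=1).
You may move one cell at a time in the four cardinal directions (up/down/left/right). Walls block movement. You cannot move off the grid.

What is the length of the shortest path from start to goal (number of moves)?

Answer: Shortest path length: 6

Derivation:
BFS from (x=6, y=1) until reaching (x=0, y=1):
  Distance 0: (x=6, y=1)
  Distance 1: (x=6, y=0), (x=5, y=1), (x=7, y=1), (x=6, y=2)
  Distance 2: (x=5, y=0), (x=4, y=1), (x=8, y=1), (x=5, y=2), (x=7, y=2), (x=6, y=3)
  Distance 3: (x=4, y=0), (x=3, y=1), (x=4, y=2), (x=8, y=2), (x=5, y=3), (x=7, y=3), (x=6, y=4)
  Distance 4: (x=3, y=0), (x=2, y=1), (x=3, y=2), (x=4, y=3), (x=8, y=3), (x=5, y=4), (x=7, y=4)
  Distance 5: (x=2, y=0), (x=1, y=1), (x=3, y=3), (x=4, y=4), (x=8, y=4)
  Distance 6: (x=1, y=0), (x=0, y=1), (x=1, y=2), (x=2, y=3), (x=3, y=4)  <- goal reached here
One shortest path (6 moves): (x=6, y=1) -> (x=5, y=1) -> (x=4, y=1) -> (x=3, y=1) -> (x=2, y=1) -> (x=1, y=1) -> (x=0, y=1)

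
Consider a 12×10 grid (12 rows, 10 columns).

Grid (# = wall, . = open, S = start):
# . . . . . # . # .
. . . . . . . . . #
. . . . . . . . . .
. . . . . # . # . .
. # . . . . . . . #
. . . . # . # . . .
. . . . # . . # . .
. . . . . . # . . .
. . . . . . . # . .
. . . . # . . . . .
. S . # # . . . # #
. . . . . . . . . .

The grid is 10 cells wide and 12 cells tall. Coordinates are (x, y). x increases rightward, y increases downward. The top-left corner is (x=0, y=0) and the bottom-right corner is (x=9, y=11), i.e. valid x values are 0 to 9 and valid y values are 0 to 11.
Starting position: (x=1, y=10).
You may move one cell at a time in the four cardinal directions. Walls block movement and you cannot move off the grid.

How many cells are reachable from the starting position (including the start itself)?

BFS flood-fill from (x=1, y=10):
  Distance 0: (x=1, y=10)
  Distance 1: (x=1, y=9), (x=0, y=10), (x=2, y=10), (x=1, y=11)
  Distance 2: (x=1, y=8), (x=0, y=9), (x=2, y=9), (x=0, y=11), (x=2, y=11)
  Distance 3: (x=1, y=7), (x=0, y=8), (x=2, y=8), (x=3, y=9), (x=3, y=11)
  Distance 4: (x=1, y=6), (x=0, y=7), (x=2, y=7), (x=3, y=8), (x=4, y=11)
  Distance 5: (x=1, y=5), (x=0, y=6), (x=2, y=6), (x=3, y=7), (x=4, y=8), (x=5, y=11)
  Distance 6: (x=0, y=5), (x=2, y=5), (x=3, y=6), (x=4, y=7), (x=5, y=8), (x=5, y=10), (x=6, y=11)
  Distance 7: (x=0, y=4), (x=2, y=4), (x=3, y=5), (x=5, y=7), (x=6, y=8), (x=5, y=9), (x=6, y=10), (x=7, y=11)
  Distance 8: (x=0, y=3), (x=2, y=3), (x=3, y=4), (x=5, y=6), (x=6, y=9), (x=7, y=10), (x=8, y=11)
  Distance 9: (x=0, y=2), (x=2, y=2), (x=1, y=3), (x=3, y=3), (x=4, y=4), (x=5, y=5), (x=6, y=6), (x=7, y=9), (x=9, y=11)
  Distance 10: (x=0, y=1), (x=2, y=1), (x=1, y=2), (x=3, y=2), (x=4, y=3), (x=5, y=4), (x=8, y=9)
  Distance 11: (x=2, y=0), (x=1, y=1), (x=3, y=1), (x=4, y=2), (x=6, y=4), (x=8, y=8), (x=9, y=9)
  Distance 12: (x=1, y=0), (x=3, y=0), (x=4, y=1), (x=5, y=2), (x=6, y=3), (x=7, y=4), (x=8, y=7), (x=9, y=8)
  Distance 13: (x=4, y=0), (x=5, y=1), (x=6, y=2), (x=8, y=4), (x=7, y=5), (x=8, y=6), (x=7, y=7), (x=9, y=7)
  Distance 14: (x=5, y=0), (x=6, y=1), (x=7, y=2), (x=8, y=3), (x=8, y=5), (x=9, y=6)
  Distance 15: (x=7, y=1), (x=8, y=2), (x=9, y=3), (x=9, y=5)
  Distance 16: (x=7, y=0), (x=8, y=1), (x=9, y=2)
Total reachable: 100 (grid has 101 open cells total)

Answer: Reachable cells: 100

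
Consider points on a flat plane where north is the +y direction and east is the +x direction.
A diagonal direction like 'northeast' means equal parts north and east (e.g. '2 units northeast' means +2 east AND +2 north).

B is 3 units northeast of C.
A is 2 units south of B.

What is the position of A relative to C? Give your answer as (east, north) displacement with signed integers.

Place C at the origin (east=0, north=0).
  B is 3 units northeast of C: delta (east=+3, north=+3); B at (east=3, north=3).
  A is 2 units south of B: delta (east=+0, north=-2); A at (east=3, north=1).
Therefore A relative to C: (east=3, north=1).

Answer: A is at (east=3, north=1) relative to C.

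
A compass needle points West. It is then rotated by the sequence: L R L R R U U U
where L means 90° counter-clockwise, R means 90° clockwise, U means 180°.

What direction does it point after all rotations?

Start: West
  L (left (90° counter-clockwise)) -> South
  R (right (90° clockwise)) -> West
  L (left (90° counter-clockwise)) -> South
  R (right (90° clockwise)) -> West
  R (right (90° clockwise)) -> North
  U (U-turn (180°)) -> South
  U (U-turn (180°)) -> North
  U (U-turn (180°)) -> South
Final: South

Answer: Final heading: South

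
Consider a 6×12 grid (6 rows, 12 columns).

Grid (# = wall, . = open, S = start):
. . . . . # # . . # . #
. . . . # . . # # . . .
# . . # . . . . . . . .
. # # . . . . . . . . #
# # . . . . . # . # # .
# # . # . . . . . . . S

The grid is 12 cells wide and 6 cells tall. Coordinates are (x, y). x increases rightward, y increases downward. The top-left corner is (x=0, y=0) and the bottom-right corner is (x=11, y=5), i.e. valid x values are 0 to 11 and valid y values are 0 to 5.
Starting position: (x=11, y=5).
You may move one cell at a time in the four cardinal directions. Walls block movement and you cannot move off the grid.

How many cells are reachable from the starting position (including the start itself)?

BFS flood-fill from (x=11, y=5):
  Distance 0: (x=11, y=5)
  Distance 1: (x=11, y=4), (x=10, y=5)
  Distance 2: (x=9, y=5)
  Distance 3: (x=8, y=5)
  Distance 4: (x=8, y=4), (x=7, y=5)
  Distance 5: (x=8, y=3), (x=6, y=5)
  Distance 6: (x=8, y=2), (x=7, y=3), (x=9, y=3), (x=6, y=4), (x=5, y=5)
  Distance 7: (x=7, y=2), (x=9, y=2), (x=6, y=3), (x=10, y=3), (x=5, y=4), (x=4, y=5)
  Distance 8: (x=9, y=1), (x=6, y=2), (x=10, y=2), (x=5, y=3), (x=4, y=4)
  Distance 9: (x=6, y=1), (x=10, y=1), (x=5, y=2), (x=11, y=2), (x=4, y=3), (x=3, y=4)
  Distance 10: (x=10, y=0), (x=5, y=1), (x=11, y=1), (x=4, y=2), (x=3, y=3), (x=2, y=4)
  Distance 11: (x=2, y=5)
Total reachable: 38 (grid has 52 open cells total)

Answer: Reachable cells: 38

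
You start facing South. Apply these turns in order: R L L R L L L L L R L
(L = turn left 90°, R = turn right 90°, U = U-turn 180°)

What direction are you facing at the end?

Answer: Final heading: East

Derivation:
Start: South
  R (right (90° clockwise)) -> West
  L (left (90° counter-clockwise)) -> South
  L (left (90° counter-clockwise)) -> East
  R (right (90° clockwise)) -> South
  L (left (90° counter-clockwise)) -> East
  L (left (90° counter-clockwise)) -> North
  L (left (90° counter-clockwise)) -> West
  L (left (90° counter-clockwise)) -> South
  L (left (90° counter-clockwise)) -> East
  R (right (90° clockwise)) -> South
  L (left (90° counter-clockwise)) -> East
Final: East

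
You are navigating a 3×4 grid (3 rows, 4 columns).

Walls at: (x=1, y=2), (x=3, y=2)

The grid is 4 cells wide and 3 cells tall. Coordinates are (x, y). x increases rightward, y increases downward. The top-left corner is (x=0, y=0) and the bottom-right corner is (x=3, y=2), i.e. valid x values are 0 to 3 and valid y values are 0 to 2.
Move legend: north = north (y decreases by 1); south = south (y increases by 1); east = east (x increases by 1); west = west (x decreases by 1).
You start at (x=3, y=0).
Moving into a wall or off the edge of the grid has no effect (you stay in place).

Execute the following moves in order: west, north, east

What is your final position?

Start: (x=3, y=0)
  west (west): (x=3, y=0) -> (x=2, y=0)
  north (north): blocked, stay at (x=2, y=0)
  east (east): (x=2, y=0) -> (x=3, y=0)
Final: (x=3, y=0)

Answer: Final position: (x=3, y=0)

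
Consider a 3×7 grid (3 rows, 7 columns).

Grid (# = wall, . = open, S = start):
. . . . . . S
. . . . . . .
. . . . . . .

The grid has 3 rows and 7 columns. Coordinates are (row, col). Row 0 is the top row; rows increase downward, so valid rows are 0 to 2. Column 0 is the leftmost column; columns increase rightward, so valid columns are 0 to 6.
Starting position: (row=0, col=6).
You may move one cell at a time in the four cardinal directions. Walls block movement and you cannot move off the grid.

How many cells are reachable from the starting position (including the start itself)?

BFS flood-fill from (row=0, col=6):
  Distance 0: (row=0, col=6)
  Distance 1: (row=0, col=5), (row=1, col=6)
  Distance 2: (row=0, col=4), (row=1, col=5), (row=2, col=6)
  Distance 3: (row=0, col=3), (row=1, col=4), (row=2, col=5)
  Distance 4: (row=0, col=2), (row=1, col=3), (row=2, col=4)
  Distance 5: (row=0, col=1), (row=1, col=2), (row=2, col=3)
  Distance 6: (row=0, col=0), (row=1, col=1), (row=2, col=2)
  Distance 7: (row=1, col=0), (row=2, col=1)
  Distance 8: (row=2, col=0)
Total reachable: 21 (grid has 21 open cells total)

Answer: Reachable cells: 21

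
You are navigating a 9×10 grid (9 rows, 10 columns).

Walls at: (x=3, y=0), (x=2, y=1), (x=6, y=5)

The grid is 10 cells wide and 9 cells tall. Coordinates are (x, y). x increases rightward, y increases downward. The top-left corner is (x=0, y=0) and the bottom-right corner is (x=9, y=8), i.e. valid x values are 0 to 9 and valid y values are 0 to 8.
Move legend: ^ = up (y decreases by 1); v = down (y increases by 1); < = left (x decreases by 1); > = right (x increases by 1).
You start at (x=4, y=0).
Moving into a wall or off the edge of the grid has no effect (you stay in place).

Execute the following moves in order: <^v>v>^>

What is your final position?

Answer: Final position: (x=7, y=1)

Derivation:
Start: (x=4, y=0)
  < (left): blocked, stay at (x=4, y=0)
  ^ (up): blocked, stay at (x=4, y=0)
  v (down): (x=4, y=0) -> (x=4, y=1)
  > (right): (x=4, y=1) -> (x=5, y=1)
  v (down): (x=5, y=1) -> (x=5, y=2)
  > (right): (x=5, y=2) -> (x=6, y=2)
  ^ (up): (x=6, y=2) -> (x=6, y=1)
  > (right): (x=6, y=1) -> (x=7, y=1)
Final: (x=7, y=1)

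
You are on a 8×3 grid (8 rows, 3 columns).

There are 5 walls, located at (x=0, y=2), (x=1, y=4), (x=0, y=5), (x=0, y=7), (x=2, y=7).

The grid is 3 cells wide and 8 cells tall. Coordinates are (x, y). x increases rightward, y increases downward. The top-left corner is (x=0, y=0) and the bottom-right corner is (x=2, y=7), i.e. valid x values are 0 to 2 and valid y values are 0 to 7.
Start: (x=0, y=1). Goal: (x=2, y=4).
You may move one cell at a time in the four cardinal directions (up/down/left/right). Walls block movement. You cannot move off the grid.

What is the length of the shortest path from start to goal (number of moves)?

BFS from (x=0, y=1) until reaching (x=2, y=4):
  Distance 0: (x=0, y=1)
  Distance 1: (x=0, y=0), (x=1, y=1)
  Distance 2: (x=1, y=0), (x=2, y=1), (x=1, y=2)
  Distance 3: (x=2, y=0), (x=2, y=2), (x=1, y=3)
  Distance 4: (x=0, y=3), (x=2, y=3)
  Distance 5: (x=0, y=4), (x=2, y=4)  <- goal reached here
One shortest path (5 moves): (x=0, y=1) -> (x=1, y=1) -> (x=2, y=1) -> (x=2, y=2) -> (x=2, y=3) -> (x=2, y=4)

Answer: Shortest path length: 5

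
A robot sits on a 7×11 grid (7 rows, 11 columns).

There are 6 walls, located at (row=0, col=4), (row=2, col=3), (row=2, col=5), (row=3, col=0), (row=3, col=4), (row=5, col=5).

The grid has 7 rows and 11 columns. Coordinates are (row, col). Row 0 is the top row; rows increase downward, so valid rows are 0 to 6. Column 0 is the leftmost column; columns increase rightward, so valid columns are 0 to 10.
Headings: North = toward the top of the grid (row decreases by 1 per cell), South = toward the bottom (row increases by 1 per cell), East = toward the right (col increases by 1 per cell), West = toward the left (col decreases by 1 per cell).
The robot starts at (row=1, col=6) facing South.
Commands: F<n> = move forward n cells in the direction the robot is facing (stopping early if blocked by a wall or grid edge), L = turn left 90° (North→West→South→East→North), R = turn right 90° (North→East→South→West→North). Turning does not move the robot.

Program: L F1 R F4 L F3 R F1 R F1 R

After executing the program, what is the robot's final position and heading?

Answer: Final position: (row=6, col=9), facing North

Derivation:
Start: (row=1, col=6), facing South
  L: turn left, now facing East
  F1: move forward 1, now at (row=1, col=7)
  R: turn right, now facing South
  F4: move forward 4, now at (row=5, col=7)
  L: turn left, now facing East
  F3: move forward 3, now at (row=5, col=10)
  R: turn right, now facing South
  F1: move forward 1, now at (row=6, col=10)
  R: turn right, now facing West
  F1: move forward 1, now at (row=6, col=9)
  R: turn right, now facing North
Final: (row=6, col=9), facing North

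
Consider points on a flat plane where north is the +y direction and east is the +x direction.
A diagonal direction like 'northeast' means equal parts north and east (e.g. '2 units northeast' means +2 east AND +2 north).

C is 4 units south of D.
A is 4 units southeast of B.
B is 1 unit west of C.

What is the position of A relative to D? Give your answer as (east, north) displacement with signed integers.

Place D at the origin (east=0, north=0).
  C is 4 units south of D: delta (east=+0, north=-4); C at (east=0, north=-4).
  B is 1 unit west of C: delta (east=-1, north=+0); B at (east=-1, north=-4).
  A is 4 units southeast of B: delta (east=+4, north=-4); A at (east=3, north=-8).
Therefore A relative to D: (east=3, north=-8).

Answer: A is at (east=3, north=-8) relative to D.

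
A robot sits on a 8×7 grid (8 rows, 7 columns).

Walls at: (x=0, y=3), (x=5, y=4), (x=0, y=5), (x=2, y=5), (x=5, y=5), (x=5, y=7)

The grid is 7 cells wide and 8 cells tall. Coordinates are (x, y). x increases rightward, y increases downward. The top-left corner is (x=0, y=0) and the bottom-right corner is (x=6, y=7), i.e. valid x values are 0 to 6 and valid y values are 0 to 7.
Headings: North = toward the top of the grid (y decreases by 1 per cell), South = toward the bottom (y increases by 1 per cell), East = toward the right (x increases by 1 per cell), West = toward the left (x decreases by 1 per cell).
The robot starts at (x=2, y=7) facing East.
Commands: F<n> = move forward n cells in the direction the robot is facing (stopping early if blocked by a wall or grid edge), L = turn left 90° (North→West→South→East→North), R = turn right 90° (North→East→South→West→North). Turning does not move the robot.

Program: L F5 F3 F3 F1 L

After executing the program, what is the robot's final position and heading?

Start: (x=2, y=7), facing East
  L: turn left, now facing North
  F5: move forward 1/5 (blocked), now at (x=2, y=6)
  F3: move forward 0/3 (blocked), now at (x=2, y=6)
  F3: move forward 0/3 (blocked), now at (x=2, y=6)
  F1: move forward 0/1 (blocked), now at (x=2, y=6)
  L: turn left, now facing West
Final: (x=2, y=6), facing West

Answer: Final position: (x=2, y=6), facing West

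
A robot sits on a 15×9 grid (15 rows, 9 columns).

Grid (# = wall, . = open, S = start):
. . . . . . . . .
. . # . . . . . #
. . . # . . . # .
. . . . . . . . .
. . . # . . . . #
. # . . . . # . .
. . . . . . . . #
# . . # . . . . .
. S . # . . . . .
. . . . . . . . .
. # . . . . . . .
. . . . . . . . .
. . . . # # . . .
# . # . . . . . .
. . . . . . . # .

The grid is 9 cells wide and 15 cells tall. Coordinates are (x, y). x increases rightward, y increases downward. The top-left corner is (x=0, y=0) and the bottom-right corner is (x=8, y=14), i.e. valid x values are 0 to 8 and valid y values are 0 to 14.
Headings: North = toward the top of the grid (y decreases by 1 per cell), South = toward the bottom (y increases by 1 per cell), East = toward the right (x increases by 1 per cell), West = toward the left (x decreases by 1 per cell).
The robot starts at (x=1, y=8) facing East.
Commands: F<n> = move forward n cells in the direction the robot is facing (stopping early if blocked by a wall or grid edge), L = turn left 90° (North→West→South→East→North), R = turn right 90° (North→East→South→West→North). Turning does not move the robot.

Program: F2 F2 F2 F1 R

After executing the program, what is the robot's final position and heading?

Start: (x=1, y=8), facing East
  F2: move forward 1/2 (blocked), now at (x=2, y=8)
  F2: move forward 0/2 (blocked), now at (x=2, y=8)
  F2: move forward 0/2 (blocked), now at (x=2, y=8)
  F1: move forward 0/1 (blocked), now at (x=2, y=8)
  R: turn right, now facing South
Final: (x=2, y=8), facing South

Answer: Final position: (x=2, y=8), facing South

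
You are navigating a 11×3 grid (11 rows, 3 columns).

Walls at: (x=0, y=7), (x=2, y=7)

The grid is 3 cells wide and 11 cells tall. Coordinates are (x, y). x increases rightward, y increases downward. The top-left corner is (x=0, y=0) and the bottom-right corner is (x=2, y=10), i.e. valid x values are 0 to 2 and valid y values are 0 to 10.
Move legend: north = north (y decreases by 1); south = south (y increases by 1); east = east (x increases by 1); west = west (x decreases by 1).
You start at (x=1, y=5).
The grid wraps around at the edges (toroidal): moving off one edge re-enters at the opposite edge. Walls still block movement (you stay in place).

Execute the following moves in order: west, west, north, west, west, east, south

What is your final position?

Start: (x=1, y=5)
  west (west): (x=1, y=5) -> (x=0, y=5)
  west (west): (x=0, y=5) -> (x=2, y=5)
  north (north): (x=2, y=5) -> (x=2, y=4)
  west (west): (x=2, y=4) -> (x=1, y=4)
  west (west): (x=1, y=4) -> (x=0, y=4)
  east (east): (x=0, y=4) -> (x=1, y=4)
  south (south): (x=1, y=4) -> (x=1, y=5)
Final: (x=1, y=5)

Answer: Final position: (x=1, y=5)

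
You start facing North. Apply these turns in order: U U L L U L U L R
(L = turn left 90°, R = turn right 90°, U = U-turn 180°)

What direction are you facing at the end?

Start: North
  U (U-turn (180°)) -> South
  U (U-turn (180°)) -> North
  L (left (90° counter-clockwise)) -> West
  L (left (90° counter-clockwise)) -> South
  U (U-turn (180°)) -> North
  L (left (90° counter-clockwise)) -> West
  U (U-turn (180°)) -> East
  L (left (90° counter-clockwise)) -> North
  R (right (90° clockwise)) -> East
Final: East

Answer: Final heading: East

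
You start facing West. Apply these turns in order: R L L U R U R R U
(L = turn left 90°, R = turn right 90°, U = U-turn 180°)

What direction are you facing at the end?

Start: West
  R (right (90° clockwise)) -> North
  L (left (90° counter-clockwise)) -> West
  L (left (90° counter-clockwise)) -> South
  U (U-turn (180°)) -> North
  R (right (90° clockwise)) -> East
  U (U-turn (180°)) -> West
  R (right (90° clockwise)) -> North
  R (right (90° clockwise)) -> East
  U (U-turn (180°)) -> West
Final: West

Answer: Final heading: West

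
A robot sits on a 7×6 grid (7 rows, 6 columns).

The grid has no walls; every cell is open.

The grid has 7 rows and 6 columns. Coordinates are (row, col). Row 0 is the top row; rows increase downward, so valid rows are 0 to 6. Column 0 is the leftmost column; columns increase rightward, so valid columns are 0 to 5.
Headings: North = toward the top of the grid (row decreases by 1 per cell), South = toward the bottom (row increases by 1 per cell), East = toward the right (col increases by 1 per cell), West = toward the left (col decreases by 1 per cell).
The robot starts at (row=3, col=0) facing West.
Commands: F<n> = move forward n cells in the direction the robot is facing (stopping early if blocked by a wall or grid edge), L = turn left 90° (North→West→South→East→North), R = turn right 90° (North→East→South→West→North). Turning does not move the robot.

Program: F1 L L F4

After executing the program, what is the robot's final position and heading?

Start: (row=3, col=0), facing West
  F1: move forward 0/1 (blocked), now at (row=3, col=0)
  L: turn left, now facing South
  L: turn left, now facing East
  F4: move forward 4, now at (row=3, col=4)
Final: (row=3, col=4), facing East

Answer: Final position: (row=3, col=4), facing East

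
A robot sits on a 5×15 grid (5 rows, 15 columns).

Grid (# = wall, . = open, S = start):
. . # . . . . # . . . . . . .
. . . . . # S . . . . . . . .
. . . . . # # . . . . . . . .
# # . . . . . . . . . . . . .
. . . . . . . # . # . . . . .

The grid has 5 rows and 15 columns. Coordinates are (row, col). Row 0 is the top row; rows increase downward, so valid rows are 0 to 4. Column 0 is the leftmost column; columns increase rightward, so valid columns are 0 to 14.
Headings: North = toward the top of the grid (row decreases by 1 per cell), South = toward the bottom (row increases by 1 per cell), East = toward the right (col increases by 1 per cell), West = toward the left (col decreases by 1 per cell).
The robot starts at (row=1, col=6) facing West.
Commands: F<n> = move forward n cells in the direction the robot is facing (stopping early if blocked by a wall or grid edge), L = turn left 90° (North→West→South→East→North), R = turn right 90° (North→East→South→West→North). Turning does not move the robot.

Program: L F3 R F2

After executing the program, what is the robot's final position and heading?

Answer: Final position: (row=1, col=6), facing West

Derivation:
Start: (row=1, col=6), facing West
  L: turn left, now facing South
  F3: move forward 0/3 (blocked), now at (row=1, col=6)
  R: turn right, now facing West
  F2: move forward 0/2 (blocked), now at (row=1, col=6)
Final: (row=1, col=6), facing West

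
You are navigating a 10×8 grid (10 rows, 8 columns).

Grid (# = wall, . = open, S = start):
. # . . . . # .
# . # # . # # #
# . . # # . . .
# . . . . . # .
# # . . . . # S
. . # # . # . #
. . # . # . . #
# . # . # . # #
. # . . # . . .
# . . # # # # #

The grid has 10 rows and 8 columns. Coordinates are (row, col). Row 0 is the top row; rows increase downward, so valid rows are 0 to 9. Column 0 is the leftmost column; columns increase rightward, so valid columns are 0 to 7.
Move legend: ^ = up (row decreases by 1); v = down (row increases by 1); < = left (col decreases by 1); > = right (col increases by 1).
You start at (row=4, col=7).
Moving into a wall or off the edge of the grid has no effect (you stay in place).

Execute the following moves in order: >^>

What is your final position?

Answer: Final position: (row=3, col=7)

Derivation:
Start: (row=4, col=7)
  > (right): blocked, stay at (row=4, col=7)
  ^ (up): (row=4, col=7) -> (row=3, col=7)
  > (right): blocked, stay at (row=3, col=7)
Final: (row=3, col=7)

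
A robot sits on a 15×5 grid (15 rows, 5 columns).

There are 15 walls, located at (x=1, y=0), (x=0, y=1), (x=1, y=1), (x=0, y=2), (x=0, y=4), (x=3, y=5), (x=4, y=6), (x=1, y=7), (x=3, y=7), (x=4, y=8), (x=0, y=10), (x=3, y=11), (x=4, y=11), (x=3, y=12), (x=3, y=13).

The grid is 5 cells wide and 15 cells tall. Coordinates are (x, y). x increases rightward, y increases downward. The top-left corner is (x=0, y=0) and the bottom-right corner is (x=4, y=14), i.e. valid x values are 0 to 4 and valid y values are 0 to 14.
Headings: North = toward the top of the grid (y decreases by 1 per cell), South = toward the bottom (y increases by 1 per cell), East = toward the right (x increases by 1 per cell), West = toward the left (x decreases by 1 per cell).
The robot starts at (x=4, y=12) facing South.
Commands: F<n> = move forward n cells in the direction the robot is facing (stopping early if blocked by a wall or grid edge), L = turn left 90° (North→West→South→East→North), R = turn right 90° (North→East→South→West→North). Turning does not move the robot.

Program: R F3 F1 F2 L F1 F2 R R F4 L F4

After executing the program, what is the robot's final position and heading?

Answer: Final position: (x=4, y=12), facing West

Derivation:
Start: (x=4, y=12), facing South
  R: turn right, now facing West
  F3: move forward 0/3 (blocked), now at (x=4, y=12)
  F1: move forward 0/1 (blocked), now at (x=4, y=12)
  F2: move forward 0/2 (blocked), now at (x=4, y=12)
  L: turn left, now facing South
  F1: move forward 1, now at (x=4, y=13)
  F2: move forward 1/2 (blocked), now at (x=4, y=14)
  R: turn right, now facing West
  R: turn right, now facing North
  F4: move forward 2/4 (blocked), now at (x=4, y=12)
  L: turn left, now facing West
  F4: move forward 0/4 (blocked), now at (x=4, y=12)
Final: (x=4, y=12), facing West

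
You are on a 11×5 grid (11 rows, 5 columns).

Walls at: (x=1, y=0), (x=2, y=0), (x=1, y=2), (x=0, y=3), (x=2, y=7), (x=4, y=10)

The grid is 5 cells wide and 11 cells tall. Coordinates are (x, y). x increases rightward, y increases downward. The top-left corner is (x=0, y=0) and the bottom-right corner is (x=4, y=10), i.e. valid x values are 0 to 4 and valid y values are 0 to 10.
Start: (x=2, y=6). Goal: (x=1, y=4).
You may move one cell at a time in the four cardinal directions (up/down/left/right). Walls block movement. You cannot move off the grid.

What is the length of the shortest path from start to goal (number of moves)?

BFS from (x=2, y=6) until reaching (x=1, y=4):
  Distance 0: (x=2, y=6)
  Distance 1: (x=2, y=5), (x=1, y=6), (x=3, y=6)
  Distance 2: (x=2, y=4), (x=1, y=5), (x=3, y=5), (x=0, y=6), (x=4, y=6), (x=1, y=7), (x=3, y=7)
  Distance 3: (x=2, y=3), (x=1, y=4), (x=3, y=4), (x=0, y=5), (x=4, y=5), (x=0, y=7), (x=4, y=7), (x=1, y=8), (x=3, y=8)  <- goal reached here
One shortest path (3 moves): (x=2, y=6) -> (x=1, y=6) -> (x=1, y=5) -> (x=1, y=4)

Answer: Shortest path length: 3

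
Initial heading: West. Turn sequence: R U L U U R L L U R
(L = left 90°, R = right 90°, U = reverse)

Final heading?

Answer: Final heading: West

Derivation:
Start: West
  R (right (90° clockwise)) -> North
  U (U-turn (180°)) -> South
  L (left (90° counter-clockwise)) -> East
  U (U-turn (180°)) -> West
  U (U-turn (180°)) -> East
  R (right (90° clockwise)) -> South
  L (left (90° counter-clockwise)) -> East
  L (left (90° counter-clockwise)) -> North
  U (U-turn (180°)) -> South
  R (right (90° clockwise)) -> West
Final: West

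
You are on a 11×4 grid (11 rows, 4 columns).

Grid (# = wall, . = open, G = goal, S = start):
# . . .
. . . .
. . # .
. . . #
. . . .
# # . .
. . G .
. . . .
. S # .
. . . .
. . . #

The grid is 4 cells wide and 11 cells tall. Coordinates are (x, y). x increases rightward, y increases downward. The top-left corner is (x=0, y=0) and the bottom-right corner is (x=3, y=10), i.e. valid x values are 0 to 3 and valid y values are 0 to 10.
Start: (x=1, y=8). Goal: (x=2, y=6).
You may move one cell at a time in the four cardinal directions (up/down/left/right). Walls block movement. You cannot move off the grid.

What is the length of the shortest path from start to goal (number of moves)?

Answer: Shortest path length: 3

Derivation:
BFS from (x=1, y=8) until reaching (x=2, y=6):
  Distance 0: (x=1, y=8)
  Distance 1: (x=1, y=7), (x=0, y=8), (x=1, y=9)
  Distance 2: (x=1, y=6), (x=0, y=7), (x=2, y=7), (x=0, y=9), (x=2, y=9), (x=1, y=10)
  Distance 3: (x=0, y=6), (x=2, y=6), (x=3, y=7), (x=3, y=9), (x=0, y=10), (x=2, y=10)  <- goal reached here
One shortest path (3 moves): (x=1, y=8) -> (x=1, y=7) -> (x=2, y=7) -> (x=2, y=6)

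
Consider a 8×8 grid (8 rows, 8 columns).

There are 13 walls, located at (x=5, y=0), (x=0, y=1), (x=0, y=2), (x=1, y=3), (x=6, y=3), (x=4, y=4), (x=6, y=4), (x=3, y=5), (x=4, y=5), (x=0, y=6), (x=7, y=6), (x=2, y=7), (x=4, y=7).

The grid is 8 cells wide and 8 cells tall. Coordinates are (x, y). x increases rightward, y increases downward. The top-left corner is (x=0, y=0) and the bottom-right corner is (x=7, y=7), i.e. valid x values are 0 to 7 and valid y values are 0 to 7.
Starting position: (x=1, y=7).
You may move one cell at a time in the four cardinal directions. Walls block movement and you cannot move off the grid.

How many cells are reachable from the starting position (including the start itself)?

BFS flood-fill from (x=1, y=7):
  Distance 0: (x=1, y=7)
  Distance 1: (x=1, y=6), (x=0, y=7)
  Distance 2: (x=1, y=5), (x=2, y=6)
  Distance 3: (x=1, y=4), (x=0, y=5), (x=2, y=5), (x=3, y=6)
  Distance 4: (x=0, y=4), (x=2, y=4), (x=4, y=6), (x=3, y=7)
  Distance 5: (x=0, y=3), (x=2, y=3), (x=3, y=4), (x=5, y=6)
  Distance 6: (x=2, y=2), (x=3, y=3), (x=5, y=5), (x=6, y=6), (x=5, y=7)
  Distance 7: (x=2, y=1), (x=1, y=2), (x=3, y=2), (x=4, y=3), (x=5, y=4), (x=6, y=5), (x=6, y=7)
  Distance 8: (x=2, y=0), (x=1, y=1), (x=3, y=1), (x=4, y=2), (x=5, y=3), (x=7, y=5), (x=7, y=7)
  Distance 9: (x=1, y=0), (x=3, y=0), (x=4, y=1), (x=5, y=2), (x=7, y=4)
  Distance 10: (x=0, y=0), (x=4, y=0), (x=5, y=1), (x=6, y=2), (x=7, y=3)
  Distance 11: (x=6, y=1), (x=7, y=2)
  Distance 12: (x=6, y=0), (x=7, y=1)
  Distance 13: (x=7, y=0)
Total reachable: 51 (grid has 51 open cells total)

Answer: Reachable cells: 51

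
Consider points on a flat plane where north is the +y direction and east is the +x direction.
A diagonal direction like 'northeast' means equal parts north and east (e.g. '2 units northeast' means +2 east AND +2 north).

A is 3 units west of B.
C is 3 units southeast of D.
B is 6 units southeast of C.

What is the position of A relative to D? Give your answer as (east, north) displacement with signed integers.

Answer: A is at (east=6, north=-9) relative to D.

Derivation:
Place D at the origin (east=0, north=0).
  C is 3 units southeast of D: delta (east=+3, north=-3); C at (east=3, north=-3).
  B is 6 units southeast of C: delta (east=+6, north=-6); B at (east=9, north=-9).
  A is 3 units west of B: delta (east=-3, north=+0); A at (east=6, north=-9).
Therefore A relative to D: (east=6, north=-9).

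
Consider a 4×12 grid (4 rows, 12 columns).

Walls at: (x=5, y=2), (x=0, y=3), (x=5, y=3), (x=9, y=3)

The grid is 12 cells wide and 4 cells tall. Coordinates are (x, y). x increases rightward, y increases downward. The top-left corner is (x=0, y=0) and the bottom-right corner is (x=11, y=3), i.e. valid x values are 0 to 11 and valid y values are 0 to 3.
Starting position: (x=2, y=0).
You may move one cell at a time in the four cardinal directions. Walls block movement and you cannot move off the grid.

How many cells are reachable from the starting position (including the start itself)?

BFS flood-fill from (x=2, y=0):
  Distance 0: (x=2, y=0)
  Distance 1: (x=1, y=0), (x=3, y=0), (x=2, y=1)
  Distance 2: (x=0, y=0), (x=4, y=0), (x=1, y=1), (x=3, y=1), (x=2, y=2)
  Distance 3: (x=5, y=0), (x=0, y=1), (x=4, y=1), (x=1, y=2), (x=3, y=2), (x=2, y=3)
  Distance 4: (x=6, y=0), (x=5, y=1), (x=0, y=2), (x=4, y=2), (x=1, y=3), (x=3, y=3)
  Distance 5: (x=7, y=0), (x=6, y=1), (x=4, y=3)
  Distance 6: (x=8, y=0), (x=7, y=1), (x=6, y=2)
  Distance 7: (x=9, y=0), (x=8, y=1), (x=7, y=2), (x=6, y=3)
  Distance 8: (x=10, y=0), (x=9, y=1), (x=8, y=2), (x=7, y=3)
  Distance 9: (x=11, y=0), (x=10, y=1), (x=9, y=2), (x=8, y=3)
  Distance 10: (x=11, y=1), (x=10, y=2)
  Distance 11: (x=11, y=2), (x=10, y=3)
  Distance 12: (x=11, y=3)
Total reachable: 44 (grid has 44 open cells total)

Answer: Reachable cells: 44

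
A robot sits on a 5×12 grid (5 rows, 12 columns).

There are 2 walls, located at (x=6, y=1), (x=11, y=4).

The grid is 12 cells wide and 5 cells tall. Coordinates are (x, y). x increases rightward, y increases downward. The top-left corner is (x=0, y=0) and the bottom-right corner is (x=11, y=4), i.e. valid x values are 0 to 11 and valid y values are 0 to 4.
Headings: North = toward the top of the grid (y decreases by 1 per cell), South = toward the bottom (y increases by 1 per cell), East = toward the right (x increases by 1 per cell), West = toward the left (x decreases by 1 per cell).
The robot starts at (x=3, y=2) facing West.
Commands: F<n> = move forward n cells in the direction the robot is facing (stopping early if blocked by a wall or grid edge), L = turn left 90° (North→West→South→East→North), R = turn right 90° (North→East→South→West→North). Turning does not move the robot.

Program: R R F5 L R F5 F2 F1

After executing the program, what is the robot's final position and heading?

Start: (x=3, y=2), facing West
  R: turn right, now facing North
  R: turn right, now facing East
  F5: move forward 5, now at (x=8, y=2)
  L: turn left, now facing North
  R: turn right, now facing East
  F5: move forward 3/5 (blocked), now at (x=11, y=2)
  F2: move forward 0/2 (blocked), now at (x=11, y=2)
  F1: move forward 0/1 (blocked), now at (x=11, y=2)
Final: (x=11, y=2), facing East

Answer: Final position: (x=11, y=2), facing East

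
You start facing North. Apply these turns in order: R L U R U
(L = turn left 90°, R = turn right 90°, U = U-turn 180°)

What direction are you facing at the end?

Start: North
  R (right (90° clockwise)) -> East
  L (left (90° counter-clockwise)) -> North
  U (U-turn (180°)) -> South
  R (right (90° clockwise)) -> West
  U (U-turn (180°)) -> East
Final: East

Answer: Final heading: East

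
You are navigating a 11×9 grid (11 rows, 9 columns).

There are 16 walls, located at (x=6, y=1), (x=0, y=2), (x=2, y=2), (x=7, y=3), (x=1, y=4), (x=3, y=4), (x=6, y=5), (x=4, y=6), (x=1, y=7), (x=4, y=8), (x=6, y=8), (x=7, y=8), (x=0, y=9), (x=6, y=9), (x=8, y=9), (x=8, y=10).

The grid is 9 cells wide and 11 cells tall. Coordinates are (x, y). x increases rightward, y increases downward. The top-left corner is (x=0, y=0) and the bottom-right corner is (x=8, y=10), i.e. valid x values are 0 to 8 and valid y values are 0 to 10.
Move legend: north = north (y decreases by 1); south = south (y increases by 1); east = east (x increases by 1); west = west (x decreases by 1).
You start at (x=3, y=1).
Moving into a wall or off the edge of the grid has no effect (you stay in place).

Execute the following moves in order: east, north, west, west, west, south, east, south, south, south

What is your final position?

Start: (x=3, y=1)
  east (east): (x=3, y=1) -> (x=4, y=1)
  north (north): (x=4, y=1) -> (x=4, y=0)
  west (west): (x=4, y=0) -> (x=3, y=0)
  west (west): (x=3, y=0) -> (x=2, y=0)
  west (west): (x=2, y=0) -> (x=1, y=0)
  south (south): (x=1, y=0) -> (x=1, y=1)
  east (east): (x=1, y=1) -> (x=2, y=1)
  [×3]south (south): blocked, stay at (x=2, y=1)
Final: (x=2, y=1)

Answer: Final position: (x=2, y=1)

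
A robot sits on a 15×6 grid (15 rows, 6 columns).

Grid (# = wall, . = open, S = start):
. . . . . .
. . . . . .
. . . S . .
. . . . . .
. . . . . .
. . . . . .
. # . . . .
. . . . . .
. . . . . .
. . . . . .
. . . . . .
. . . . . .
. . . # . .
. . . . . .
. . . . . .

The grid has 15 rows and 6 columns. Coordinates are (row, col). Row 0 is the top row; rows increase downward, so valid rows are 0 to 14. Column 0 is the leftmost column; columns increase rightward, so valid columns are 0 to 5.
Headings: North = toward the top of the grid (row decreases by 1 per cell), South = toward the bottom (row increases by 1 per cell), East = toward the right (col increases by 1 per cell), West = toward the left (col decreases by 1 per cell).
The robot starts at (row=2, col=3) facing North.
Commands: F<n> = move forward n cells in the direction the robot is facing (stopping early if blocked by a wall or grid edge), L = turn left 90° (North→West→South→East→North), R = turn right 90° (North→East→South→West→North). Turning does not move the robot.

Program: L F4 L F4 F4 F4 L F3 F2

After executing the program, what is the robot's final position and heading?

Start: (row=2, col=3), facing North
  L: turn left, now facing West
  F4: move forward 3/4 (blocked), now at (row=2, col=0)
  L: turn left, now facing South
  F4: move forward 4, now at (row=6, col=0)
  F4: move forward 4, now at (row=10, col=0)
  F4: move forward 4, now at (row=14, col=0)
  L: turn left, now facing East
  F3: move forward 3, now at (row=14, col=3)
  F2: move forward 2, now at (row=14, col=5)
Final: (row=14, col=5), facing East

Answer: Final position: (row=14, col=5), facing East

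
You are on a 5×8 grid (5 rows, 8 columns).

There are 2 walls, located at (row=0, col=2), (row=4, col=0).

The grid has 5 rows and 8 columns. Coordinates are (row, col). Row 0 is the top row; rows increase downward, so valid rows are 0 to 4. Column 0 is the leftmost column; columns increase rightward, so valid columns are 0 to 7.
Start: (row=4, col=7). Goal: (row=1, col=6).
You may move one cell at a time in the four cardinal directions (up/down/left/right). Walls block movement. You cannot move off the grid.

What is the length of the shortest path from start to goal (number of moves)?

Answer: Shortest path length: 4

Derivation:
BFS from (row=4, col=7) until reaching (row=1, col=6):
  Distance 0: (row=4, col=7)
  Distance 1: (row=3, col=7), (row=4, col=6)
  Distance 2: (row=2, col=7), (row=3, col=6), (row=4, col=5)
  Distance 3: (row=1, col=7), (row=2, col=6), (row=3, col=5), (row=4, col=4)
  Distance 4: (row=0, col=7), (row=1, col=6), (row=2, col=5), (row=3, col=4), (row=4, col=3)  <- goal reached here
One shortest path (4 moves): (row=4, col=7) -> (row=4, col=6) -> (row=3, col=6) -> (row=2, col=6) -> (row=1, col=6)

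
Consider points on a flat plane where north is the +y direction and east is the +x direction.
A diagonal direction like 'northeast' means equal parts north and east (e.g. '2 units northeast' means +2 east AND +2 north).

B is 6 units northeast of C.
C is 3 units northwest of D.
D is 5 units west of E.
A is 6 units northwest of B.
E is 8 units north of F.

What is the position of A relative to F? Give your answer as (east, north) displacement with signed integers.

Answer: A is at (east=-8, north=23) relative to F.

Derivation:
Place F at the origin (east=0, north=0).
  E is 8 units north of F: delta (east=+0, north=+8); E at (east=0, north=8).
  D is 5 units west of E: delta (east=-5, north=+0); D at (east=-5, north=8).
  C is 3 units northwest of D: delta (east=-3, north=+3); C at (east=-8, north=11).
  B is 6 units northeast of C: delta (east=+6, north=+6); B at (east=-2, north=17).
  A is 6 units northwest of B: delta (east=-6, north=+6); A at (east=-8, north=23).
Therefore A relative to F: (east=-8, north=23).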